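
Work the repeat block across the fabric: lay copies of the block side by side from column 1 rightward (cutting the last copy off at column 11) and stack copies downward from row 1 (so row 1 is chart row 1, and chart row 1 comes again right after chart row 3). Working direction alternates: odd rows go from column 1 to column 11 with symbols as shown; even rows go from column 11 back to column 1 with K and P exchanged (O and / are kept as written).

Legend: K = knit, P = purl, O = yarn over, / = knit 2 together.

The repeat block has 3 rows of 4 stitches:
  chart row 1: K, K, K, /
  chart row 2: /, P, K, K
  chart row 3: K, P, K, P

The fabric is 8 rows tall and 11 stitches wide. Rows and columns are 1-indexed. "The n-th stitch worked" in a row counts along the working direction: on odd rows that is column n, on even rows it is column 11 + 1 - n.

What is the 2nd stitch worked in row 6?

For row 6: chart row = ((6-1) mod 3) + 1 = 3; this is a WS (even) row.
Chart row 3 tiled across columns 1-11: K P K P K P K P K P K
WS: work from column 11 back to column 1 (reverse the tiled row), swapping K<->P (O and / unchanged).
Row 6 as worked: P K P K P K P K P K P
Counting 2 along the worked row gives K.

Result:
K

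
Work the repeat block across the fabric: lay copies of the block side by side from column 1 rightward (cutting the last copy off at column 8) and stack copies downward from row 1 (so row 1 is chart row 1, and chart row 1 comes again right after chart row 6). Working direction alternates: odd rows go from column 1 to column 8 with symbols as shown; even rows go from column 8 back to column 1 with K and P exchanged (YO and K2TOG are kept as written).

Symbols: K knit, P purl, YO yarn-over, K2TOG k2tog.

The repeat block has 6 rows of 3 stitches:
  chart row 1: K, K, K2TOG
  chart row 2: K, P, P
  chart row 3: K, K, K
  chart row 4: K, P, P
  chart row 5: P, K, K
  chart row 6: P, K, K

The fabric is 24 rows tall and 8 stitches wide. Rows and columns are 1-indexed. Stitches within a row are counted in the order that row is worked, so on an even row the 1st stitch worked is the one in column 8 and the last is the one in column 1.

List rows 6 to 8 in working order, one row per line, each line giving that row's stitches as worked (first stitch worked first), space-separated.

Rows as worked:
P K P P K P P K
K K K2TOG K K K2TOG K K
K P K K P K K P

Derivation:
Row 6: chart row 6, WS - tiled (columns 1-8): P K K P K K P K; work from column 8 back to 1 with K<->P swapped.
Row 7: chart row 1, RS - tile across columns 1-8 and work as-is.
Row 8: chart row 2, WS - tiled (columns 1-8): K P P K P P K P; work from column 8 back to 1 with K<->P swapped.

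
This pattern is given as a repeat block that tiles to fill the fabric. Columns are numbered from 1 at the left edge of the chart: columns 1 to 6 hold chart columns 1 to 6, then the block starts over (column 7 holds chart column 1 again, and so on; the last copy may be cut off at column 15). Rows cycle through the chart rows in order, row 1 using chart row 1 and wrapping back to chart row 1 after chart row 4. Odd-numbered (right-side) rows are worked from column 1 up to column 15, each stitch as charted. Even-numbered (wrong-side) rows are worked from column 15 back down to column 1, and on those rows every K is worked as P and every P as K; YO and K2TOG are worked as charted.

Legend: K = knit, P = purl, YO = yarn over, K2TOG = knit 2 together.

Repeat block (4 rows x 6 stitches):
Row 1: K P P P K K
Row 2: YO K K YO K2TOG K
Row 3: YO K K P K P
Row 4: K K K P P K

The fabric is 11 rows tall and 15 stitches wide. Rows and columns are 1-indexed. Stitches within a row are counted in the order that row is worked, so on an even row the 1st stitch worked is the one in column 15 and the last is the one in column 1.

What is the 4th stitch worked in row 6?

For row 6: chart row = ((6-1) mod 4) + 1 = 2; this is a WS (even) row.
Chart row 2 tiled across columns 1-15: YO K K YO K2TOG K YO K K YO K2TOG K YO K K
WS row: flip the tiled sequence (start at column 15) and apply K<->P; YO and K2TOG stay.
Row 6 as worked: P P YO P K2TOG YO P P YO P K2TOG YO P P YO
The 4th stitch worked is P.

Result:
P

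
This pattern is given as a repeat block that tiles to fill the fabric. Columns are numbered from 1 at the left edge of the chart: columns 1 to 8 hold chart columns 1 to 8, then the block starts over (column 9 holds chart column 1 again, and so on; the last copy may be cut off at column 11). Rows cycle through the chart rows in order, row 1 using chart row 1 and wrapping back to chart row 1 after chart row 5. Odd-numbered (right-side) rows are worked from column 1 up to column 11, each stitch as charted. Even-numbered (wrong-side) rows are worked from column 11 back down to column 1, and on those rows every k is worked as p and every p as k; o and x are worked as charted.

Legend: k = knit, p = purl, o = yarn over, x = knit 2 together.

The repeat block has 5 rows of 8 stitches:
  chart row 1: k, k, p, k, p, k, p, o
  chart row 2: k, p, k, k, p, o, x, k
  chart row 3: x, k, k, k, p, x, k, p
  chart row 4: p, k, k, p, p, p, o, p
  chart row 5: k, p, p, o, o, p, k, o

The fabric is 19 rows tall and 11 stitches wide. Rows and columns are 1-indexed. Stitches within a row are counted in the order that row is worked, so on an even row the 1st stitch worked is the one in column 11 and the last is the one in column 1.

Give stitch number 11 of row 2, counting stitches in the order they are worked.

Row 2: (2-1) mod 5 = 1, so use chart row 2. Even row -> WS.
Chart row 2 tiled across columns 1-11: k p k k p o x k k p k
WS row: flip the tiled sequence (start at column 11) and apply k<->p; o and x stay.
Row 2 as worked: p k p p x o k p p k p
Stitch 11 in working order -> p

== STITCH ==
p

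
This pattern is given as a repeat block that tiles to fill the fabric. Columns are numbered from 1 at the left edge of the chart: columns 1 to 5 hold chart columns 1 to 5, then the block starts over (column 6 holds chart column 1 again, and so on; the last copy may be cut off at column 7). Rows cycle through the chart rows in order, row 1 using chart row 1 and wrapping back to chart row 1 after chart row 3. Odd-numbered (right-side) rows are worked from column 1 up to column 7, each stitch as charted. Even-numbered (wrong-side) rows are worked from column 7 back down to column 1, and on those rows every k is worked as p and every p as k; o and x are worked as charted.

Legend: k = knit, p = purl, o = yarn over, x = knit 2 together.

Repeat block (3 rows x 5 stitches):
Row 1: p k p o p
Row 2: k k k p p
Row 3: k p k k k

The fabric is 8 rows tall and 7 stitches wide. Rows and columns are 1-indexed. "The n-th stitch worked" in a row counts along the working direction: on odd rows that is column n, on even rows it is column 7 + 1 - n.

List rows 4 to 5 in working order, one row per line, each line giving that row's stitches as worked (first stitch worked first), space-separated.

Row 4: chart row 1, WS - tiled (columns 1-7): p k p o p p k; work from column 7 back to 1 with k<->p swapped.
Row 5: chart row 2, RS - tile across columns 1-7 and work as-is.

Rows as worked:
p k k o k p k
k k k p p k k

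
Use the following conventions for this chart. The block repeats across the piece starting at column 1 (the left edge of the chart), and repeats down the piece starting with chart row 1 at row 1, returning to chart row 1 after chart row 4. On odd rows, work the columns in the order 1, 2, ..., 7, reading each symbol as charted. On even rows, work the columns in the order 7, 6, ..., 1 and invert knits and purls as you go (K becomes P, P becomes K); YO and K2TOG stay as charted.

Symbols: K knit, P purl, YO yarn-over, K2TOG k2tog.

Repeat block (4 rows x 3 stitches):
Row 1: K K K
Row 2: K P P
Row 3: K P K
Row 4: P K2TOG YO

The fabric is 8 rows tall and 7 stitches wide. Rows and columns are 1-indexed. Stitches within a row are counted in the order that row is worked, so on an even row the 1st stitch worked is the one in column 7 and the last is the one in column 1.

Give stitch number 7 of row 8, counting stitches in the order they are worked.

Row 8: (8-1) mod 4 = 3, so use chart row 4. Even row -> WS.
Chart row 4 tiled across columns 1-7: P K2TOG YO P K2TOG YO P
Wrong side: read the tiled row from column 7 down to 1 and exchange K with P (leave YO, K2TOG).
Row 8 as worked: K YO K2TOG K YO K2TOG K
The 7th stitch worked is K.

Result:
K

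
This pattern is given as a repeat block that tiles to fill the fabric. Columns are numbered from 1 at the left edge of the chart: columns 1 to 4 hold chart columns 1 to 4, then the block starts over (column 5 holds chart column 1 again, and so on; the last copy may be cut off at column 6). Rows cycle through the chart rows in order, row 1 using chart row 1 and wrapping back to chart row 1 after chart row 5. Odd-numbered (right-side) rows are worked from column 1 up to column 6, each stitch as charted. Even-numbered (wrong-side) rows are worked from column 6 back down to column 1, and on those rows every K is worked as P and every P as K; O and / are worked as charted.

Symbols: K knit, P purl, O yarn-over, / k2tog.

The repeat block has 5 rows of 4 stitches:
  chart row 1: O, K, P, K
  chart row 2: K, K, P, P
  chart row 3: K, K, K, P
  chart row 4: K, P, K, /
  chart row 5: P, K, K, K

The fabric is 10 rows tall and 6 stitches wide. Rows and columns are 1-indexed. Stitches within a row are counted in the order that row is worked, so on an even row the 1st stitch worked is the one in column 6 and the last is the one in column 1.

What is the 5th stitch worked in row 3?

Row 3: (3-1) mod 5 = 2, so use chart row 3. Odd row -> RS.
Chart row 3 tiled across columns 1-6: K K K P K K
Right side: take the tiled row as-is (worked left to right from column 1).
The 5th stitch worked is K.

Stitch:
K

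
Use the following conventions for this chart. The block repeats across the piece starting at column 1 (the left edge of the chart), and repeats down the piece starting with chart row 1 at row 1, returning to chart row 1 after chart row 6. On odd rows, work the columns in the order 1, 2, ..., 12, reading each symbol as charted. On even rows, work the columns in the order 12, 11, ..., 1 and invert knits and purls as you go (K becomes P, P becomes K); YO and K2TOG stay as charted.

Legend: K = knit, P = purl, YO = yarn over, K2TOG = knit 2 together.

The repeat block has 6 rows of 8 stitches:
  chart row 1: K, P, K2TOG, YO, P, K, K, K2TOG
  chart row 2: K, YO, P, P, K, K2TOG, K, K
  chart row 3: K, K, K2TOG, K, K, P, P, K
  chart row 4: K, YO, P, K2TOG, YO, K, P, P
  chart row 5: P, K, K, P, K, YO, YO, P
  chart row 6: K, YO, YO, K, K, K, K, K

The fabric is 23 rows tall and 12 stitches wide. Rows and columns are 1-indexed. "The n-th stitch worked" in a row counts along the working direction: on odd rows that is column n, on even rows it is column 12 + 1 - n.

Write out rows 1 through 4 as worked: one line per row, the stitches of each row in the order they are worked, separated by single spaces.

== ROWS AS WORKED ==
K P K2TOG YO P K K K2TOG K P K2TOG YO
K K YO P P P K2TOG P K K YO P
K K K2TOG K K P P K K K K2TOG K
K2TOG K YO P K K P YO K2TOG K YO P

Derivation:
Row 1: chart row 1, RS - tile across columns 1-12 and work as-is.
Row 2: chart row 2, WS - tiled (columns 1-12): K YO P P K K2TOG K K K YO P P; work from column 12 back to 1 with K<->P swapped.
Row 3: chart row 3, RS - tile across columns 1-12 and work as-is.
Row 4: chart row 4, WS - tiled (columns 1-12): K YO P K2TOG YO K P P K YO P K2TOG; work from column 12 back to 1 with K<->P swapped.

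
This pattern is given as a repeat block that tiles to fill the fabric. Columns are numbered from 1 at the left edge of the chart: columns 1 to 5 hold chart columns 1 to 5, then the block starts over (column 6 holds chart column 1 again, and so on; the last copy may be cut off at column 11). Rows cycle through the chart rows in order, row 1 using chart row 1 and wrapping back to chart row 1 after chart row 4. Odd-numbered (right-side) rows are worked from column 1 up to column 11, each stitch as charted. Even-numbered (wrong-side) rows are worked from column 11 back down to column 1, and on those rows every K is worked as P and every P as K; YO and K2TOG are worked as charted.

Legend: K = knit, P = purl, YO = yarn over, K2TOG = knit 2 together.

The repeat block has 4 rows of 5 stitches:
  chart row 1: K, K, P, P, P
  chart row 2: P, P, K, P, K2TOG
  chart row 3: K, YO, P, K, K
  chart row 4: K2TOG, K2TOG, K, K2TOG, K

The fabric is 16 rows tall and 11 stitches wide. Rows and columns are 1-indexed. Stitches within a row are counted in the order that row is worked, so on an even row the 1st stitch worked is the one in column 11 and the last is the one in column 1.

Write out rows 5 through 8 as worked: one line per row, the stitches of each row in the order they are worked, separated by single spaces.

== ROWS AS WORKED ==
K K P P P K K P P P K
K K2TOG K P K K K2TOG K P K K
K YO P K K K YO P K K K
K2TOG P K2TOG P K2TOG K2TOG P K2TOG P K2TOG K2TOG

Derivation:
Row 5: chart row 1, RS - tile across columns 1-11 and work as-is.
Row 6: chart row 2, WS - tiled (columns 1-11): P P K P K2TOG P P K P K2TOG P; work from column 11 back to 1 with K<->P swapped.
Row 7: chart row 3, RS - tile across columns 1-11 and work as-is.
Row 8: chart row 4, WS - tiled (columns 1-11): K2TOG K2TOG K K2TOG K K2TOG K2TOG K K2TOG K K2TOG; work from column 11 back to 1 with K<->P swapped.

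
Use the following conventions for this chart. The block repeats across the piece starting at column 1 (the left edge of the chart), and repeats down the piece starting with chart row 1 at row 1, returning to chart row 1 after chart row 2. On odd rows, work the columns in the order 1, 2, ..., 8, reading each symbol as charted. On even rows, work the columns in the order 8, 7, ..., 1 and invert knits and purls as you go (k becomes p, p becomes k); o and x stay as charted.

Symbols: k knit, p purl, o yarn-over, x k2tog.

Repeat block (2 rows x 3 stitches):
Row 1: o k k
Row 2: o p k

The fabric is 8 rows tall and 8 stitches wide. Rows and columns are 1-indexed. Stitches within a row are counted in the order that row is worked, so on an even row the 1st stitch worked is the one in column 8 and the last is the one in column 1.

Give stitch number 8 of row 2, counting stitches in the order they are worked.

== STITCH ==
o

Derivation:
For row 2: chart row = ((2-1) mod 2) + 1 = 2; this is a WS (even) row.
Chart row 2 tiled across columns 1-8: o p k o p k o p
Wrong side: read the tiled row from column 8 down to 1 and exchange k with p (leave o, x).
Row 2 as worked: k o p k o p k o
The 8th stitch worked is o.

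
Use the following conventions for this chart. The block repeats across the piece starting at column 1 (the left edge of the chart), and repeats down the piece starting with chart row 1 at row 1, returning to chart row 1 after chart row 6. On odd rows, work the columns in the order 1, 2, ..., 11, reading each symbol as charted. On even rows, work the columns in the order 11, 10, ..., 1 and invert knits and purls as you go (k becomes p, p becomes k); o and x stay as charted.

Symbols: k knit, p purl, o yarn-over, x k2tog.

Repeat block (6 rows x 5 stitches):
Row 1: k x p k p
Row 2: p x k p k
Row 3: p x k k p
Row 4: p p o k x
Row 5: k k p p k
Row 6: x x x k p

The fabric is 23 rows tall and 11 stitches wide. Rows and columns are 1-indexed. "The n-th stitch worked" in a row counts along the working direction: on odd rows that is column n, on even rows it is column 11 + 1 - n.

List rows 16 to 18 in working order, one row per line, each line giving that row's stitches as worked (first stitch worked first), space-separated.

Result:
k x p o k k x p o k k
k k p p k k k p p k k
x k p x x x k p x x x

Derivation:
Row 16: chart row 4, WS - tiled (columns 1-11): p p o k x p p o k x p; work from column 11 back to 1 with k<->p swapped.
Row 17: chart row 5, RS - tile across columns 1-11 and work as-is.
Row 18: chart row 6, WS - tiled (columns 1-11): x x x k p x x x k p x; work from column 11 back to 1 with k<->p swapped.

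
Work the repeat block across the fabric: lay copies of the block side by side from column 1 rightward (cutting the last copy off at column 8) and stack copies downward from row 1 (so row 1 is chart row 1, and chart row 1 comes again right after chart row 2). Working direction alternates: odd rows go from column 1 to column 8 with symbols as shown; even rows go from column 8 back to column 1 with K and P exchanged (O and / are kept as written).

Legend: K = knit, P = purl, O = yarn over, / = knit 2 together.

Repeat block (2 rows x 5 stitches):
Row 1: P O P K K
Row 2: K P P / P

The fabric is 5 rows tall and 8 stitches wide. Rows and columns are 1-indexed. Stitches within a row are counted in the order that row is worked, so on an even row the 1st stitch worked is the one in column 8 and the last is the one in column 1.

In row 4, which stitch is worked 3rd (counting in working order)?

Stitch:
P

Derivation:
Row 4: (4-1) mod 2 = 1, so use chart row 2. Even row -> WS.
Chart row 2 tiled across columns 1-8: K P P / P K P P
WS: work from column 8 back to column 1 (reverse the tiled row), swapping K<->P (O and / unchanged).
Row 4 as worked: K K P K / K K P
Stitch 3 in working order -> P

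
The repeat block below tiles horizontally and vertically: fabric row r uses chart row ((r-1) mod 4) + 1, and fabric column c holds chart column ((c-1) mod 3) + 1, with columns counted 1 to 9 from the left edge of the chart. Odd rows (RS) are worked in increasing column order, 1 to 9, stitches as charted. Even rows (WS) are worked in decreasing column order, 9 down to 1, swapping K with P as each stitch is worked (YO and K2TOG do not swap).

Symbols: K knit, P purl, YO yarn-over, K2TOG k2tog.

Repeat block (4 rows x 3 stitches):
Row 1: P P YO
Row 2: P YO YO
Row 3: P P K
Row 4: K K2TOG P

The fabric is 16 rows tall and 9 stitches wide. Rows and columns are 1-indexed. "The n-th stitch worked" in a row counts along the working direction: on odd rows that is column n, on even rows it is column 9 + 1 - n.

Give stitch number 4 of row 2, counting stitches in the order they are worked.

== STITCH ==
YO

Derivation:
Row 2: (2-1) mod 4 = 1, so use chart row 2. Even row -> WS.
Chart row 2 tiled across columns 1-9: P YO YO P YO YO P YO YO
WS row: flip the tiled sequence (start at column 9) and apply K<->P; YO and K2TOG stay.
Row 2 as worked: YO YO K YO YO K YO YO K
Counting 4 along the worked row gives YO.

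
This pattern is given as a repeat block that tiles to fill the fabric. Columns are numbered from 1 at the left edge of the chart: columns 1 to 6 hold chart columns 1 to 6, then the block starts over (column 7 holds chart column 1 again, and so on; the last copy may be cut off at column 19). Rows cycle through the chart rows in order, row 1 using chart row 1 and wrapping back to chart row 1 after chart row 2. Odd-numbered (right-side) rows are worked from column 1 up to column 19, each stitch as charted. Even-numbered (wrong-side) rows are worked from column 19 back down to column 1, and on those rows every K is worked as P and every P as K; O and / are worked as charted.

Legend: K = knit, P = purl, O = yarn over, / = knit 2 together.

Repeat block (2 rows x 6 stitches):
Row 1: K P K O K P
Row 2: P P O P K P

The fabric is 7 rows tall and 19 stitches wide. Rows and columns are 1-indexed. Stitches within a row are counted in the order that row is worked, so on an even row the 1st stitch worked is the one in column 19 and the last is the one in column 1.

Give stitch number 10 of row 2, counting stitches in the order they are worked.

For row 2: chart row = ((2-1) mod 2) + 1 = 2; this is a WS (even) row.
Chart row 2 tiled across columns 1-19: P P O P K P P P O P K P P P O P K P P
Wrong side: read the tiled row from column 19 down to 1 and exchange K with P (leave O, /).
Row 2 as worked: K K P K O K K K P K O K K K P K O K K
Counting 10 along the worked row gives K.

== STITCH ==
K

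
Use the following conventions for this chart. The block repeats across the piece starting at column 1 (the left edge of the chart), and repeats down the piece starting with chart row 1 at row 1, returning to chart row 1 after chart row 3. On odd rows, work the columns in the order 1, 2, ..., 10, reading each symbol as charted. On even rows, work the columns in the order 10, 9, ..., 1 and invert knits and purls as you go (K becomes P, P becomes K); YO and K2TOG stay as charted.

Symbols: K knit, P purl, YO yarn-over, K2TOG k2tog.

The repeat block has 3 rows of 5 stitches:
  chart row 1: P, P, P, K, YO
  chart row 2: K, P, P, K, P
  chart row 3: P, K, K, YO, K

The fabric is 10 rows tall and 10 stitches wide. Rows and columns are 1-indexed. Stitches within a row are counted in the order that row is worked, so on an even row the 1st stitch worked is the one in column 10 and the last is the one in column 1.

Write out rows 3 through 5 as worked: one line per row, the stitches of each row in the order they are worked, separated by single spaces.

== ROWS AS WORKED ==
P K K YO K P K K YO K
YO P K K K YO P K K K
K P P K P K P P K P

Derivation:
Row 3: chart row 3, RS - tile across columns 1-10 and work as-is.
Row 4: chart row 1, WS - tiled (columns 1-10): P P P K YO P P P K YO; work from column 10 back to 1 with K<->P swapped.
Row 5: chart row 2, RS - tile across columns 1-10 and work as-is.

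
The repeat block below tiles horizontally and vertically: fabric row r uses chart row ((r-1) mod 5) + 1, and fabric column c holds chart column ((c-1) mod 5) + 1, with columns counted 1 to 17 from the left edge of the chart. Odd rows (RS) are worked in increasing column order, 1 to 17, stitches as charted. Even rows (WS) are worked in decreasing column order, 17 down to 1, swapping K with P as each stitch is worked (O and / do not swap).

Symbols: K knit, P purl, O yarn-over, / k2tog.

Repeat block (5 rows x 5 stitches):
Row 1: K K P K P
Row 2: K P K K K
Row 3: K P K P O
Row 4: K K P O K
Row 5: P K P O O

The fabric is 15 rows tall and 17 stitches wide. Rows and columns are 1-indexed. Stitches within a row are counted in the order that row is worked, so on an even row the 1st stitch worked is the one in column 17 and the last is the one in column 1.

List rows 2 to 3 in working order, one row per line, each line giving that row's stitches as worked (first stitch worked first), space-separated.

== ROWS AS WORKED ==
K P P P P K P P P P K P P P P K P
K P K P O K P K P O K P K P O K P

Derivation:
Row 2: chart row 2, WS - tiled (columns 1-17): K P K K K K P K K K K P K K K K P; work from column 17 back to 1 with K<->P swapped.
Row 3: chart row 3, RS - tile across columns 1-17 and work as-is.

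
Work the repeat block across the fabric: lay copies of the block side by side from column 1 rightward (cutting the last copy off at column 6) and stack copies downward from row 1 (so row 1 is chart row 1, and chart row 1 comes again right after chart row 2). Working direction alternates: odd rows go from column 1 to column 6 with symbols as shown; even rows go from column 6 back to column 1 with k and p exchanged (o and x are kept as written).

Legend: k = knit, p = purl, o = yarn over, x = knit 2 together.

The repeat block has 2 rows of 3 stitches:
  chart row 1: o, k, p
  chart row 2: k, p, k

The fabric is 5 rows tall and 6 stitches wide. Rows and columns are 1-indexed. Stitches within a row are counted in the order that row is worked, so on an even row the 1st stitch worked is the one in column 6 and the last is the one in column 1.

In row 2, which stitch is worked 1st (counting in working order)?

Row 2 uses chart row ((2-1) mod 2)+1 = 2. Row 2 is even, so WS.
Chart row 2 tiled across columns 1-6: k p k k p k
WS: work from column 6 back to column 1 (reverse the tiled row), swapping k<->p (o and x unchanged).
Row 2 as worked: p k p p k p
Stitch 1 in working order -> p

Result:
p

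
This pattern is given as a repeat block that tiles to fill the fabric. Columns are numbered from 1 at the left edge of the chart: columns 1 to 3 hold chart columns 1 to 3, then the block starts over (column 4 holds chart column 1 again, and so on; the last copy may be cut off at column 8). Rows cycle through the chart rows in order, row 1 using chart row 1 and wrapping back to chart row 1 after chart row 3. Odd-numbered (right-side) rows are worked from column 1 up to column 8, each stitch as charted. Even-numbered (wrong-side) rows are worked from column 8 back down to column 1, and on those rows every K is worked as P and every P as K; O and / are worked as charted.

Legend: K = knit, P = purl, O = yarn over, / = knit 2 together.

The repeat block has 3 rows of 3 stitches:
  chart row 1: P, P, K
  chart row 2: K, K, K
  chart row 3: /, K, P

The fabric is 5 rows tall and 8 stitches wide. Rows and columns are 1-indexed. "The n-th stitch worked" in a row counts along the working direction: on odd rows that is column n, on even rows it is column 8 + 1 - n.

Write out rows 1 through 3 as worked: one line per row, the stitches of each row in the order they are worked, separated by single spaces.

Rows as worked:
P P K P P K P P
P P P P P P P P
/ K P / K P / K

Derivation:
Row 1: chart row 1, RS - tile across columns 1-8 and work as-is.
Row 2: chart row 2, WS - tiled (columns 1-8): K K K K K K K K; work from column 8 back to 1 with K<->P swapped.
Row 3: chart row 3, RS - tile across columns 1-8 and work as-is.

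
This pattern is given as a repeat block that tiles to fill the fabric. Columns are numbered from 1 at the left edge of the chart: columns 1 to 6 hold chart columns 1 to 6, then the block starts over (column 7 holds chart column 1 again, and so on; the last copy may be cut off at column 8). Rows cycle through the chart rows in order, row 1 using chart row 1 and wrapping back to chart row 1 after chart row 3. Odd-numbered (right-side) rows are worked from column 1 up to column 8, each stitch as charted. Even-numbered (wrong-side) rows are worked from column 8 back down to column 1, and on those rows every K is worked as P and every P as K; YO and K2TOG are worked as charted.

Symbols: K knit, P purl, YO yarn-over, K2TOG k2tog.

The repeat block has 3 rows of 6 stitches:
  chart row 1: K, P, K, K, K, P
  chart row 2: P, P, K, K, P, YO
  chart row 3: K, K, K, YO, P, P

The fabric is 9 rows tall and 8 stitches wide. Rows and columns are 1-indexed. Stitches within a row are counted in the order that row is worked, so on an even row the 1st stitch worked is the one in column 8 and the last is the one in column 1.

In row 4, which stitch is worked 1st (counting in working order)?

For row 4: chart row = ((4-1) mod 3) + 1 = 1; this is a WS (even) row.
Chart row 1 tiled across columns 1-8: K P K K K P K P
WS: work from column 8 back to column 1 (reverse the tiled row), swapping K<->P (YO and K2TOG unchanged).
Row 4 as worked: K P K P P P K P
The 1st stitch worked is K.

== STITCH ==
K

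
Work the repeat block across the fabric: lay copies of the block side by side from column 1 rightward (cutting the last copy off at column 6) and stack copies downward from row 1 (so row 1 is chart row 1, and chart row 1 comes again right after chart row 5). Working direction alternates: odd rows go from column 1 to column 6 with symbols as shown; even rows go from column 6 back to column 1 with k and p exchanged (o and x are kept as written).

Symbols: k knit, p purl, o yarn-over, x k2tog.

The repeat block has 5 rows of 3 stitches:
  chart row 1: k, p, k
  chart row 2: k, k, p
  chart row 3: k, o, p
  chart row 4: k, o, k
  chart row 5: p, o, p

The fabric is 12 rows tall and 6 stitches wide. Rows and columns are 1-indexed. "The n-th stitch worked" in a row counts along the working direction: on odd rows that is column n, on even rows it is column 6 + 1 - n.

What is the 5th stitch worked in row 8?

== STITCH ==
o

Derivation:
For row 8: chart row = ((8-1) mod 5) + 1 = 3; this is a WS (even) row.
Chart row 3 tiled across columns 1-6: k o p k o p
WS: work from column 6 back to column 1 (reverse the tiled row), swapping k<->p (o and x unchanged).
Row 8 as worked: k o p k o p
The 5th stitch worked is o.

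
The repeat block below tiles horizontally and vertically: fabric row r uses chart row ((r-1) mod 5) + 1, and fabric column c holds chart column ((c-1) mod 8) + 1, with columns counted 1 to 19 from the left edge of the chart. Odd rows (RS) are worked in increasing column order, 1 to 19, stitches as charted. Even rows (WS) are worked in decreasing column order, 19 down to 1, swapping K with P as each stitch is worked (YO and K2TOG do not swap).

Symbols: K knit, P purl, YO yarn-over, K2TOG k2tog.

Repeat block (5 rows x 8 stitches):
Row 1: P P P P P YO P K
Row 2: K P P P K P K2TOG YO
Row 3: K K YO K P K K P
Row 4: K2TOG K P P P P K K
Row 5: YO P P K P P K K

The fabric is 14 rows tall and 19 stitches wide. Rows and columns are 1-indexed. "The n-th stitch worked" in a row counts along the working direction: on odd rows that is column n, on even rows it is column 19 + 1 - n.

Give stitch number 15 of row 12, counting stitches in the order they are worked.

== STITCH ==
P

Derivation:
Row 12: (12-1) mod 5 = 1, so use chart row 2. Even row -> WS.
Chart row 2 tiled across columns 1-19: K P P P K P K2TOG YO K P P P K P K2TOG YO K P P
WS: work from column 19 back to column 1 (reverse the tiled row), swapping K<->P (YO and K2TOG unchanged).
Row 12 as worked: K K P YO K2TOG K P K K K P YO K2TOG K P K K K P
Stitch 15 in working order -> P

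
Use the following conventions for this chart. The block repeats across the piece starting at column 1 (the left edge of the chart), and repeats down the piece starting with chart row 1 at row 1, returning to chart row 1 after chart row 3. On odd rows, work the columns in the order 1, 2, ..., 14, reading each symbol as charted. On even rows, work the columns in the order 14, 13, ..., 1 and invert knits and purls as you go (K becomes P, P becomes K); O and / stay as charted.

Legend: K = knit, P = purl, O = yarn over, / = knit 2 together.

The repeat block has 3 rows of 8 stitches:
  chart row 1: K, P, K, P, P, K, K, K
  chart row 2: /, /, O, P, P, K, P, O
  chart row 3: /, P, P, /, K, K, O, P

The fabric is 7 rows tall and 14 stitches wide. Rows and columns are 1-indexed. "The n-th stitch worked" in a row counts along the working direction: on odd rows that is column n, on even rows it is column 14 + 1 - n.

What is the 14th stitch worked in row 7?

Result:
K

Derivation:
For row 7: chart row = ((7-1) mod 3) + 1 = 1; this is a RS (odd) row.
Chart row 1 tiled across columns 1-14: K P K P P K K K K P K P P K
RS: work column 1 to column 14, symbols as charted — the tiled row is the row as worked.
Counting 14 along the worked row gives K.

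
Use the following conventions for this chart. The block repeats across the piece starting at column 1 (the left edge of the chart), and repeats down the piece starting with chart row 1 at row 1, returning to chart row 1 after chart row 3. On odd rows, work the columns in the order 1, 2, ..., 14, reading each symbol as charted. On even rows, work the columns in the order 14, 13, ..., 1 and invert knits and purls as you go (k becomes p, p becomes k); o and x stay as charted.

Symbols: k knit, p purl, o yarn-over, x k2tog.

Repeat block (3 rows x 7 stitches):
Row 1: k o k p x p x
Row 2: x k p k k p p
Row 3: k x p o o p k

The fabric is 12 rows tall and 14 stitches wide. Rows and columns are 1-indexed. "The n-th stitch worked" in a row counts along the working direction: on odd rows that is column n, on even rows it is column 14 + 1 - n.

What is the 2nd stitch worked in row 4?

Result:
k

Derivation:
Row 4 uses chart row ((4-1) mod 3)+1 = 1. Row 4 is even, so WS.
Chart row 1 tiled across columns 1-14: k o k p x p x k o k p x p x
WS row: flip the tiled sequence (start at column 14) and apply k<->p; o and x stay.
Row 4 as worked: x k x k p o p x k x k p o p
The 2nd stitch worked is k.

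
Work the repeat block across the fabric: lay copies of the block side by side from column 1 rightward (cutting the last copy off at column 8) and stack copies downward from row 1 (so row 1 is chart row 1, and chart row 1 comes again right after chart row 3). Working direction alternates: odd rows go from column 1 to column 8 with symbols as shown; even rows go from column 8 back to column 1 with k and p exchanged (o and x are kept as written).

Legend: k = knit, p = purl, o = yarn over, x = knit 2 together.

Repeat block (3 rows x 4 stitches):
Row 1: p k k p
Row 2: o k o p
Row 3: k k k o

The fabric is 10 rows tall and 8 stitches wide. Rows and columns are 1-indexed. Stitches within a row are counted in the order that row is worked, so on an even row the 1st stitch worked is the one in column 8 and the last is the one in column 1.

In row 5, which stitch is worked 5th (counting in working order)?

== STITCH ==
o

Derivation:
Row 5 uses chart row ((5-1) mod 3)+1 = 2. Row 5 is odd, so RS.
Chart row 2 tiled across columns 1-8: o k o p o k o p
RS: work column 1 to column 8, symbols as charted — the tiled row is the row as worked.
The 5th stitch worked is o.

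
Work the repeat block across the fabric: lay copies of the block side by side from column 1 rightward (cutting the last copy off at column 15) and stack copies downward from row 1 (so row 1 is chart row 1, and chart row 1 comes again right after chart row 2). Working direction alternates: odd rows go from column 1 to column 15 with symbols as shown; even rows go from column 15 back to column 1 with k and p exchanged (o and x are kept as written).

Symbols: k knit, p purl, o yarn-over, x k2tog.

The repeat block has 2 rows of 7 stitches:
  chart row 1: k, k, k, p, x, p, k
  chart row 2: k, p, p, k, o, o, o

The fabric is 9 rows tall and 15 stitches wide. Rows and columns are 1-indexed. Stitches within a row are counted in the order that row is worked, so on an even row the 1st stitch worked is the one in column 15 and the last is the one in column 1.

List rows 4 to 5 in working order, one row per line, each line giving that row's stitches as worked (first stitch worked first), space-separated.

Rows as worked:
p o o o p k k p o o o p k k p
k k k p x p k k k k p x p k k

Derivation:
Row 4: chart row 2, WS - tiled (columns 1-15): k p p k o o o k p p k o o o k; work from column 15 back to 1 with k<->p swapped.
Row 5: chart row 1, RS - tile across columns 1-15 and work as-is.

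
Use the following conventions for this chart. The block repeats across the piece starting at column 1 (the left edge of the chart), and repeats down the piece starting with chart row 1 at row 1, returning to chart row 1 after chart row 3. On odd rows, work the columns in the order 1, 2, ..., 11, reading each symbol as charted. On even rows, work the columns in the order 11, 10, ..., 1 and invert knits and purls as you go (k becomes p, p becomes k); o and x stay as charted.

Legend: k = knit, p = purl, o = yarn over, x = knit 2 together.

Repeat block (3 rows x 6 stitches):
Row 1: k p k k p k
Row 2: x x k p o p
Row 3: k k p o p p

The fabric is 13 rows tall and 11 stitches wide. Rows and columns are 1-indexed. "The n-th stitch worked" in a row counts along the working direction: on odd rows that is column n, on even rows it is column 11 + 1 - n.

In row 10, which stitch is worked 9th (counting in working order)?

Row 10 uses chart row ((10-1) mod 3)+1 = 1. Row 10 is even, so WS.
Chart row 1 tiled across columns 1-11: k p k k p k k p k k p
WS row: flip the tiled sequence (start at column 11) and apply k<->p; o and x stay.
Row 10 as worked: k p p k p p k p p k p
Counting 9 along the worked row gives p.

Result:
p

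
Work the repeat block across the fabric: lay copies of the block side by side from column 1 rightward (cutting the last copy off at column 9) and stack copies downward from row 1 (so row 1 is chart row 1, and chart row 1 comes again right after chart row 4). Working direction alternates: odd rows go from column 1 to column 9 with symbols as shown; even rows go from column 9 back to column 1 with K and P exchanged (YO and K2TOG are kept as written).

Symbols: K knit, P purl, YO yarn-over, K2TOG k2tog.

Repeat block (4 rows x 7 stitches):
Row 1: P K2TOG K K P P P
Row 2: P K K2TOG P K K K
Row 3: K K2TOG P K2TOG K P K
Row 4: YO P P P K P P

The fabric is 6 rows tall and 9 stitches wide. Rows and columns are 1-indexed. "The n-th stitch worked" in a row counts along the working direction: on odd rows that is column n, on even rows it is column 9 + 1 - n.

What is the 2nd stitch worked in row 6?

Row 6: (6-1) mod 4 = 1, so use chart row 2. Even row -> WS.
Chart row 2 tiled across columns 1-9: P K K2TOG P K K K P K
WS row: flip the tiled sequence (start at column 9) and apply K<->P; YO and K2TOG stay.
Row 6 as worked: P K P P P K K2TOG P K
Stitch 2 in working order -> K

Stitch:
K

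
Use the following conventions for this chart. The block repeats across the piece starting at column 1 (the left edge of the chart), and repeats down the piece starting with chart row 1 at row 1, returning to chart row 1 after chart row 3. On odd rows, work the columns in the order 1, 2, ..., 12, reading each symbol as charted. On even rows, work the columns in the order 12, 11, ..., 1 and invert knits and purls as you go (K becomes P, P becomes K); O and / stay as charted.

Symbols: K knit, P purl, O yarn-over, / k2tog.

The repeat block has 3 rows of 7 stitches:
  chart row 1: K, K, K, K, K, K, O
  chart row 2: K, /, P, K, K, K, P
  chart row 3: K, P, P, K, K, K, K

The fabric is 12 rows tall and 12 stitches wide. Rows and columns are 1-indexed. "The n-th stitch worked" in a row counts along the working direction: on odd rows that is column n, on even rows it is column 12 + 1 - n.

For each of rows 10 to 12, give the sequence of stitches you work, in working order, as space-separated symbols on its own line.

== ROWS AS WORKED ==
P P P P P O P P P P P P
K / P K K K P K / P K K
P P K K P P P P P K K P

Derivation:
Row 10: chart row 1, WS - tiled (columns 1-12): K K K K K K O K K K K K; work from column 12 back to 1 with K<->P swapped.
Row 11: chart row 2, RS - tile across columns 1-12 and work as-is.
Row 12: chart row 3, WS - tiled (columns 1-12): K P P K K K K K P P K K; work from column 12 back to 1 with K<->P swapped.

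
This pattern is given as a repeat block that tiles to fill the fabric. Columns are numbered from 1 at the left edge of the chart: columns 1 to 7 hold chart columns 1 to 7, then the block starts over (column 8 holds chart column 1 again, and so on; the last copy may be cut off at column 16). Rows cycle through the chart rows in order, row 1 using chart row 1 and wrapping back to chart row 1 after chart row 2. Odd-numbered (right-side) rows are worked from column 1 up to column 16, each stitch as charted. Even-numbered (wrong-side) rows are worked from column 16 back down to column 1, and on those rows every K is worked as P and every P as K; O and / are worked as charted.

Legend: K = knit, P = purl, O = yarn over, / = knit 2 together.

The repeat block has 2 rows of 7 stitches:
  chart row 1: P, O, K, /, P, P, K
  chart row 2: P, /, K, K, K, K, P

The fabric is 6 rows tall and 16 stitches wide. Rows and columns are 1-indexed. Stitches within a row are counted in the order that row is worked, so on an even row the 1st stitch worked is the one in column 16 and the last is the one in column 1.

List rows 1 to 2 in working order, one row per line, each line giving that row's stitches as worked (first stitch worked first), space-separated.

== ROWS AS WORKED ==
P O K / P P K P O K / P P K P O
/ K K P P P P / K K P P P P / K

Derivation:
Row 1: chart row 1, RS - tile across columns 1-16 and work as-is.
Row 2: chart row 2, WS - tiled (columns 1-16): P / K K K K P P / K K K K P P /; work from column 16 back to 1 with K<->P swapped.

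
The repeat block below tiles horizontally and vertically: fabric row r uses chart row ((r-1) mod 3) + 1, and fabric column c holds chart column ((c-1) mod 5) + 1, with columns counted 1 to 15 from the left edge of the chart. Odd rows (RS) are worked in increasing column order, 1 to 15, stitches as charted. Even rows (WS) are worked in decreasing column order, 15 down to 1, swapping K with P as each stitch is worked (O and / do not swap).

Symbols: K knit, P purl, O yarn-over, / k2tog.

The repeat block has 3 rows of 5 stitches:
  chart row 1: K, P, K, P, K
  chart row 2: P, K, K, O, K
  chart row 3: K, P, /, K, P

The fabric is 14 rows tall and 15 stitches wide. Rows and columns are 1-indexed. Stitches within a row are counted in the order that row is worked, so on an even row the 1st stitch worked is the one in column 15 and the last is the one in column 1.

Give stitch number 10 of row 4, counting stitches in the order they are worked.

Row 4: (4-1) mod 3 = 0, so use chart row 1. Even row -> WS.
Chart row 1 tiled across columns 1-15: K P K P K K P K P K K P K P K
WS: work from column 15 back to column 1 (reverse the tiled row), swapping K<->P (O and / unchanged).
Row 4 as worked: P K P K P P K P K P P K P K P
Counting 10 along the worked row gives P.

Result:
P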